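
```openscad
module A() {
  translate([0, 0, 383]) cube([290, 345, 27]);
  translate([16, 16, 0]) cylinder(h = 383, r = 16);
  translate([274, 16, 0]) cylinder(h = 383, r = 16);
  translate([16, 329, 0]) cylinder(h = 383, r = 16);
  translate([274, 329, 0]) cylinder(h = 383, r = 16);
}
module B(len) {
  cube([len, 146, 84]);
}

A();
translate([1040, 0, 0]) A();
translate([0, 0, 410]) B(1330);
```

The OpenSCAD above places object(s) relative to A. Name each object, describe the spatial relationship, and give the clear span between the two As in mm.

A is a stool. B is a beam. A beam spans the tops of two stools. The clear span between the two stools is 750 mm.

Second stool starts at x = 1040; first ends at x = 290; clear span = 1040 − 290 = 750 mm.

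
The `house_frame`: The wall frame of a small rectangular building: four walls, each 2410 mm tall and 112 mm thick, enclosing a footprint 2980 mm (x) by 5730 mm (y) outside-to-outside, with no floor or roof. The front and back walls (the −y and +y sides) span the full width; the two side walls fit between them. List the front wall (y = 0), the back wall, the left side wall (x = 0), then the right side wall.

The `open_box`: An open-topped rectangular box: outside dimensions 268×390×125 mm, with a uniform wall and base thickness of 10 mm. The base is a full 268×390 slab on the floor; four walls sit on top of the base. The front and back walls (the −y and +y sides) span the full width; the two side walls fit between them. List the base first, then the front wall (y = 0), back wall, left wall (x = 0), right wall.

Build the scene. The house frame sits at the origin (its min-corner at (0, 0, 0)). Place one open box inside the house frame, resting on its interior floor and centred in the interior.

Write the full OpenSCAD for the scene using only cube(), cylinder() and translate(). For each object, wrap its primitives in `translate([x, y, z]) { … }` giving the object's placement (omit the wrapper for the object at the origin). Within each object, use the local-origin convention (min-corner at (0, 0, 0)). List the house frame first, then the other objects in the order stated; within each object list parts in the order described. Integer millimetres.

cube([2980, 112, 2410]);
translate([0, 5618, 0]) cube([2980, 112, 2410]);
translate([0, 112, 0]) cube([112, 5506, 2410]);
translate([2868, 112, 0]) cube([112, 5506, 2410]);
translate([1356, 2670, 0]) {
  cube([268, 390, 10]);
  translate([0, 0, 10]) cube([268, 10, 115]);
  translate([0, 380, 10]) cube([268, 10, 115]);
  translate([0, 10, 10]) cube([10, 370, 115]);
  translate([258, 10, 10]) cube([10, 370, 115]);
}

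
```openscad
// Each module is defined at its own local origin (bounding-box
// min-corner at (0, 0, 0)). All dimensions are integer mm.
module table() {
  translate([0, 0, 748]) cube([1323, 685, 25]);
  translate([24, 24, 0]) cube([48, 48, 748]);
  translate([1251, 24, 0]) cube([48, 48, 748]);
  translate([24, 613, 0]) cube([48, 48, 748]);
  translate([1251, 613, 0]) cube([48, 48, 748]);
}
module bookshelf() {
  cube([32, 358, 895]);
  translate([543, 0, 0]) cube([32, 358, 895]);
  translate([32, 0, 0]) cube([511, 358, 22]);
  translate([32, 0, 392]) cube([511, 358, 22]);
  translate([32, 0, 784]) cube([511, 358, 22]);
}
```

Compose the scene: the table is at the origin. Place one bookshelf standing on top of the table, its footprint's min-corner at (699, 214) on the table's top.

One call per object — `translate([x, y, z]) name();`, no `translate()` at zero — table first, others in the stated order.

table();
translate([699, 214, 773]) bookshelf();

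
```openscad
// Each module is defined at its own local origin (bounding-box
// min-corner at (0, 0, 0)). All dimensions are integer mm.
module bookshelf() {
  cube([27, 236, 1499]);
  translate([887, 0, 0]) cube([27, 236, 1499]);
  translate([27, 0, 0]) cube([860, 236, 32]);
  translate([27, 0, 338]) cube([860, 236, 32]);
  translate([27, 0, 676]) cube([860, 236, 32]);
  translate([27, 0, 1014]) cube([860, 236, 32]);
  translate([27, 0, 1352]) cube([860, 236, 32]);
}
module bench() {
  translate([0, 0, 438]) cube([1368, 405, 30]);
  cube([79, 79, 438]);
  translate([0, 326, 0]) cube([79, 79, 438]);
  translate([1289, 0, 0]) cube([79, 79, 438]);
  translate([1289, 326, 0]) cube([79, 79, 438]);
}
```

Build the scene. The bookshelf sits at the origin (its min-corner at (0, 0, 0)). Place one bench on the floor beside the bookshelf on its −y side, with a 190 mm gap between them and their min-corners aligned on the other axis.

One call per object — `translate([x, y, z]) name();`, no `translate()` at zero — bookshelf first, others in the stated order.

bookshelf();
translate([0, -595, 0]) bench();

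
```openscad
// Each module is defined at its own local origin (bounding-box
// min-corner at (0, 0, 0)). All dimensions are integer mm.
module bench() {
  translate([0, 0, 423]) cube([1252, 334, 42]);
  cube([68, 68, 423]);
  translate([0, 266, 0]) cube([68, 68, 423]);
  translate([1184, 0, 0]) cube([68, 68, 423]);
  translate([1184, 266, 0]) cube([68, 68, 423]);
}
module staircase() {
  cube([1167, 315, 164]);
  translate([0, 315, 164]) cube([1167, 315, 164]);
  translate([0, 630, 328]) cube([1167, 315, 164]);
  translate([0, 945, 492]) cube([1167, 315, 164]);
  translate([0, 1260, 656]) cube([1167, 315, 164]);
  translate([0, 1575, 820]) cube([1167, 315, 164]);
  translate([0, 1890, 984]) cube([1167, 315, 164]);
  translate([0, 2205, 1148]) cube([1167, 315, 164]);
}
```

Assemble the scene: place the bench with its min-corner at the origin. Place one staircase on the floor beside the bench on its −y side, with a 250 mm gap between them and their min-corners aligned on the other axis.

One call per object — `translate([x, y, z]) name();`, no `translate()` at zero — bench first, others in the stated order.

bench();
translate([0, -2770, 0]) staircase();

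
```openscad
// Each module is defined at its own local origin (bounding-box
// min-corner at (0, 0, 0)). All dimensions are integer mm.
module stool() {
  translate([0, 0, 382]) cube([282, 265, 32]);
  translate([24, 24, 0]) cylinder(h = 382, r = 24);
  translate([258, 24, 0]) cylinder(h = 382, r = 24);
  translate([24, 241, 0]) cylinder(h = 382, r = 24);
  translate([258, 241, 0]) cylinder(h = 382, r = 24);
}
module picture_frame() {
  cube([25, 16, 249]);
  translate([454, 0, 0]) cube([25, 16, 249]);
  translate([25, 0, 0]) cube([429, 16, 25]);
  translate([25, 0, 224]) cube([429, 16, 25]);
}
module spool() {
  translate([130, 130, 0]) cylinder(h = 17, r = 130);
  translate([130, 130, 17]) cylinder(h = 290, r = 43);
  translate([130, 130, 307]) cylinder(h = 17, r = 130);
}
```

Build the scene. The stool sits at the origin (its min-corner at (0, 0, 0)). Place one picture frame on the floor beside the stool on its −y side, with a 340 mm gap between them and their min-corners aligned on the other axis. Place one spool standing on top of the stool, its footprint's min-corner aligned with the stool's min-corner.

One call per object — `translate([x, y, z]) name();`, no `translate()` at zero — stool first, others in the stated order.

stool();
translate([0, -356, 0]) picture_frame();
translate([0, 0, 414]) spool();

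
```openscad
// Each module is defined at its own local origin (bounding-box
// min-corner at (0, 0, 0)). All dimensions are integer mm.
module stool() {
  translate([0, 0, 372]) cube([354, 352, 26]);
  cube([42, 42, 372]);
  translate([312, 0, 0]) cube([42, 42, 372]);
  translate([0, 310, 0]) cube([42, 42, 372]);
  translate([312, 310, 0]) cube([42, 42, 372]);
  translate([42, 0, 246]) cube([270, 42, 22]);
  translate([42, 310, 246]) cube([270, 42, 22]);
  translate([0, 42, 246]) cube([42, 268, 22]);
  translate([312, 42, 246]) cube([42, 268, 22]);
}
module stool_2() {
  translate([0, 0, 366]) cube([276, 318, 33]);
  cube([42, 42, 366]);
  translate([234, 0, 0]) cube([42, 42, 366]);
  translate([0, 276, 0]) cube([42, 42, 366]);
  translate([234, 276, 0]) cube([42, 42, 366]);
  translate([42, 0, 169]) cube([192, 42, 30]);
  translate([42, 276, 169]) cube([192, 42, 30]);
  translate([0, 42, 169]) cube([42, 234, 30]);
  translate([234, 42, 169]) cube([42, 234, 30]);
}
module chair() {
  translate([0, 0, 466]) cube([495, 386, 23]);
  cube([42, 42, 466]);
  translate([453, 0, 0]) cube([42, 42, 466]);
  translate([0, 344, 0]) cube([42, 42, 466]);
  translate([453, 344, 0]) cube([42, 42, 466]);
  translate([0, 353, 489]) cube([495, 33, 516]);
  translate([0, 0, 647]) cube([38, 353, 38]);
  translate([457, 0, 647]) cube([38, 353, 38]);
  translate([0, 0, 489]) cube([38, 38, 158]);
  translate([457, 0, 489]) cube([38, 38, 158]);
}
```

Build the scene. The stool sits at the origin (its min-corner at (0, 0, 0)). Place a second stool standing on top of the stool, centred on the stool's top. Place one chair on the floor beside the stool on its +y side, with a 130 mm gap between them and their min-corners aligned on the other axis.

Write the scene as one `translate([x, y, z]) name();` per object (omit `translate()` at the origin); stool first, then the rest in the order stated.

stool();
translate([39, 17, 398]) stool_2();
translate([0, 482, 0]) chair();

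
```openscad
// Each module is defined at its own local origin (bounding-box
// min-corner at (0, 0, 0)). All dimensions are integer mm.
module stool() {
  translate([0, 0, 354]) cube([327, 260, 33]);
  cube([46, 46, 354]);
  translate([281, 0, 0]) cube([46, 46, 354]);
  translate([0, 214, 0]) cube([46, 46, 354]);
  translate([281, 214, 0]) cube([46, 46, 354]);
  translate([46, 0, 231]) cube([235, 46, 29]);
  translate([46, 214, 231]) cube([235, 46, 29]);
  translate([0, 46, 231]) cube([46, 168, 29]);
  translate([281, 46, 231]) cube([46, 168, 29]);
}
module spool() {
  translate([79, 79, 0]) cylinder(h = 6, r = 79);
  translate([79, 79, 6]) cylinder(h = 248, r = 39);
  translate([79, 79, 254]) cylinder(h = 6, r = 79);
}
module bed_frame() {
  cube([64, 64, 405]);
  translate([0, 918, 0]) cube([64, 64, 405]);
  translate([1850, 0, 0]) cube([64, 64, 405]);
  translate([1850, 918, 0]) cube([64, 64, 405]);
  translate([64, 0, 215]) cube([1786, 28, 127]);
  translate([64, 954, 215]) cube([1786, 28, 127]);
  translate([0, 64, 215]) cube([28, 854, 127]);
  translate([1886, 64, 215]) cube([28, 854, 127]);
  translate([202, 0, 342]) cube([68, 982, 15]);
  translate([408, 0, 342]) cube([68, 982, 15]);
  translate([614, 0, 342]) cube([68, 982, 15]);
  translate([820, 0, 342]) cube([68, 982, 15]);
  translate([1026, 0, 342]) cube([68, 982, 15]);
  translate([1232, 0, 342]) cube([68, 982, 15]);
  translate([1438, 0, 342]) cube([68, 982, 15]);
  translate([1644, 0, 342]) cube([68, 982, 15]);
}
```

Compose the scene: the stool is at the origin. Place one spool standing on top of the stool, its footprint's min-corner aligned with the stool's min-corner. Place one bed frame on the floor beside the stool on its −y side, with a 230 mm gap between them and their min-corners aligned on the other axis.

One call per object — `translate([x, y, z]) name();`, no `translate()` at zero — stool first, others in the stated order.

stool();
translate([0, 0, 387]) spool();
translate([0, -1212, 0]) bed_frame();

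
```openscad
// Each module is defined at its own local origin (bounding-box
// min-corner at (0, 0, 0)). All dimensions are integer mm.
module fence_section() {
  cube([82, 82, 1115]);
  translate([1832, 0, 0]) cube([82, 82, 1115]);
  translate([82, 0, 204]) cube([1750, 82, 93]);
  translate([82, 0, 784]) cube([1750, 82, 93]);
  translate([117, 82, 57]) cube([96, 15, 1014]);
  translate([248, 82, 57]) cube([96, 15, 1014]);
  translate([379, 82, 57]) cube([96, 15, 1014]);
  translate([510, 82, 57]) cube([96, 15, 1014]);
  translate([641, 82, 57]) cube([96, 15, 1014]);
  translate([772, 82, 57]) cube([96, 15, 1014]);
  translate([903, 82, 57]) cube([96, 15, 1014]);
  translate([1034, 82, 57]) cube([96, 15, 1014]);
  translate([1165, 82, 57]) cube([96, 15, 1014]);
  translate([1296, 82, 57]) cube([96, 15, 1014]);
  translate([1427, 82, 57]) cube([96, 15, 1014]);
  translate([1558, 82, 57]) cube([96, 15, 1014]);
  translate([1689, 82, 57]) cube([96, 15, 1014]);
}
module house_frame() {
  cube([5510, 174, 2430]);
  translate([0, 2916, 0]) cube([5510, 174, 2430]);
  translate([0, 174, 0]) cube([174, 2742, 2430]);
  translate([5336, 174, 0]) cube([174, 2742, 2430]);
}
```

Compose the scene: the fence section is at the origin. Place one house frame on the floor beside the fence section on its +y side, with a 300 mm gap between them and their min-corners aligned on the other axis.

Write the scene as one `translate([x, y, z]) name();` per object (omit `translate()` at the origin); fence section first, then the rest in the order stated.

fence_section();
translate([0, 397, 0]) house_frame();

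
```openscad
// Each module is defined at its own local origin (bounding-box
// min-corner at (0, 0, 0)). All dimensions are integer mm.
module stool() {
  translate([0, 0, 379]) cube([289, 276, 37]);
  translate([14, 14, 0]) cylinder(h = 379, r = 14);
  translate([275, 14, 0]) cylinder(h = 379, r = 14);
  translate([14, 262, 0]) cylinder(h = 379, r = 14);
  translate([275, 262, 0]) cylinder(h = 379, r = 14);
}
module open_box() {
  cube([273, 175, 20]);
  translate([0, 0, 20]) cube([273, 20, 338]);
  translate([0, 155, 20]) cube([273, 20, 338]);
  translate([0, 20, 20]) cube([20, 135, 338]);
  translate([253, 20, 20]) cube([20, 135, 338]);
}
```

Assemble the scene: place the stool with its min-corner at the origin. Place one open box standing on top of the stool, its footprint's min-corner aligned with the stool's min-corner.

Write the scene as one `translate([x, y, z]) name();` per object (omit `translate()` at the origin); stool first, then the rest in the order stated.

stool();
translate([0, 0, 416]) open_box();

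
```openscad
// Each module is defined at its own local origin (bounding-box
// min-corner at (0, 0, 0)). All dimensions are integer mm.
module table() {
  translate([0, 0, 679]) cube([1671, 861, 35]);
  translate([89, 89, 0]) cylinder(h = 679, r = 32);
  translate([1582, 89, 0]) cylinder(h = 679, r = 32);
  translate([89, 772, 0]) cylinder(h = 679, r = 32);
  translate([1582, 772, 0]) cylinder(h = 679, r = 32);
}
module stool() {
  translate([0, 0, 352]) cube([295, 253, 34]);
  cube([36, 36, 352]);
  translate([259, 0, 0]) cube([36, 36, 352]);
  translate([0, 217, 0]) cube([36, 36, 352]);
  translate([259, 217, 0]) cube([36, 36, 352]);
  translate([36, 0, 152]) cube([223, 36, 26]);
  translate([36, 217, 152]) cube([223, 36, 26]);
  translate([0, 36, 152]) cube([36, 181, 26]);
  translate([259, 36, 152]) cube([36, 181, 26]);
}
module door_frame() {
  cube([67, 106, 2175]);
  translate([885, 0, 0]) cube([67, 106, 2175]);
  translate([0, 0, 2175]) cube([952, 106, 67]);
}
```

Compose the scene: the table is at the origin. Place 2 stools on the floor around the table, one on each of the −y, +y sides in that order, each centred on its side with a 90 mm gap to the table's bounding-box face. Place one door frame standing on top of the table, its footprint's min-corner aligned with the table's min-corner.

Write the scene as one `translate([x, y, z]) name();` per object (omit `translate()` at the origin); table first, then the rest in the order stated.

table();
translate([688, -343, 0]) stool();
translate([688, 951, 0]) stool();
translate([0, 0, 714]) door_frame();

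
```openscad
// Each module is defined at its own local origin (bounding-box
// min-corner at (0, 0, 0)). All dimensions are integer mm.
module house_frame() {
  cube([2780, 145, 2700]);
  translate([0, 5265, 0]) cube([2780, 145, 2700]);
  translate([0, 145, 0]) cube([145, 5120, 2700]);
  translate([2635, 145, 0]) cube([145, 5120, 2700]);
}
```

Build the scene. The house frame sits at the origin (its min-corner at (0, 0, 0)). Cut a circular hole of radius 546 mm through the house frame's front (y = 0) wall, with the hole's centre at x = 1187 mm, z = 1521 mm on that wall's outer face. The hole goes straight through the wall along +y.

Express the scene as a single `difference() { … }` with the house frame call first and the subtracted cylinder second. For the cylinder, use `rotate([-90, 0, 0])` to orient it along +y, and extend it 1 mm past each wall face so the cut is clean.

difference() {
  house_frame();
  translate([1187, -1, 1521]) rotate([-90, 0, 0]) cylinder(h = 147, r = 546);
}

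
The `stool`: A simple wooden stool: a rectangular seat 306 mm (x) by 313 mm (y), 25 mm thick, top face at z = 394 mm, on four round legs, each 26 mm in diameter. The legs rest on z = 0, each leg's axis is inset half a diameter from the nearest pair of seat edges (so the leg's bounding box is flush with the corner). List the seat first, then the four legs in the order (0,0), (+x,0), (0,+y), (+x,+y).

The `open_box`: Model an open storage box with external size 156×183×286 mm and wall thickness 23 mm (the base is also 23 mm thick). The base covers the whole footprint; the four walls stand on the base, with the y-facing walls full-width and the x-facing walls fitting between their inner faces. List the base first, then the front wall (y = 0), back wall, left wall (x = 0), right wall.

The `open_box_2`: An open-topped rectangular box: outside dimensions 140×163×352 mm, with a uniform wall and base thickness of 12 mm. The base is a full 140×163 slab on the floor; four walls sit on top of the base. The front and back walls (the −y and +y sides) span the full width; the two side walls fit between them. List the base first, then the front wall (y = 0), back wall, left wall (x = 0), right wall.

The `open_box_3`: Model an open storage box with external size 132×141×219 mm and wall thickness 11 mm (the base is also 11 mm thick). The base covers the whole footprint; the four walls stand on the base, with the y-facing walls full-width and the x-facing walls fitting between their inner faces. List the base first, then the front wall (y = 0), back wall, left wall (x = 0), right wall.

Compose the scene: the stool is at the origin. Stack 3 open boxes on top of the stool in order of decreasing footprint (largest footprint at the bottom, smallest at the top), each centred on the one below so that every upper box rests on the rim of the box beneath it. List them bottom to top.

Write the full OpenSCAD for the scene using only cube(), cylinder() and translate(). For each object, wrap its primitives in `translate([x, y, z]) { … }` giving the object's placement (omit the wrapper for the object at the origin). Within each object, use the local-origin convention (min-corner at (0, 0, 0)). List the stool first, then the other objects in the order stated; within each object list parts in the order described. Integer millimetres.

translate([0, 0, 369]) cube([306, 313, 25]);
translate([13, 13, 0]) cylinder(h = 369, r = 13);
translate([293, 13, 0]) cylinder(h = 369, r = 13);
translate([13, 300, 0]) cylinder(h = 369, r = 13);
translate([293, 300, 0]) cylinder(h = 369, r = 13);
translate([75, 65, 394]) {
  cube([156, 183, 23]);
  translate([0, 0, 23]) cube([156, 23, 263]);
  translate([0, 160, 23]) cube([156, 23, 263]);
  translate([0, 23, 23]) cube([23, 137, 263]);
  translate([133, 23, 23]) cube([23, 137, 263]);
}
translate([83, 75, 680]) {
  cube([140, 163, 12]);
  translate([0, 0, 12]) cube([140, 12, 340]);
  translate([0, 151, 12]) cube([140, 12, 340]);
  translate([0, 12, 12]) cube([12, 139, 340]);
  translate([128, 12, 12]) cube([12, 139, 340]);
}
translate([87, 86, 1032]) {
  cube([132, 141, 11]);
  translate([0, 0, 11]) cube([132, 11, 208]);
  translate([0, 130, 11]) cube([132, 11, 208]);
  translate([0, 11, 11]) cube([11, 119, 208]);
  translate([121, 11, 11]) cube([11, 119, 208]);
}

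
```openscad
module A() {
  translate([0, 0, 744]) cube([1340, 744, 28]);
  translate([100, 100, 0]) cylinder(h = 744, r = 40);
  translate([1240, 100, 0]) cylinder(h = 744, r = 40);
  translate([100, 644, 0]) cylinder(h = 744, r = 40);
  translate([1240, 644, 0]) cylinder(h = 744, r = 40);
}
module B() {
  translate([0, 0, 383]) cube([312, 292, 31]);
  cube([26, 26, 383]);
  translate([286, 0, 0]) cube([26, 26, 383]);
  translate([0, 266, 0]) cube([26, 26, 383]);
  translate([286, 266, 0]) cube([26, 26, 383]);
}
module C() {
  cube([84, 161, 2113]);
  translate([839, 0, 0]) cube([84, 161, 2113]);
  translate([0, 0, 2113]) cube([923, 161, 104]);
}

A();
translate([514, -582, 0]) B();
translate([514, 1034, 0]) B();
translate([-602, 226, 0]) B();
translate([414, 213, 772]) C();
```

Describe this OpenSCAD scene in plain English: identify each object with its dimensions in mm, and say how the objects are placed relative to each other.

A is a table with a 1340×744 mm rectangular top, 28 mm thick, top surface at z = 772 mm, supported by four round legs of 80 mm diameter, each leg's bounding box inset 60 mm from the nearest pair of top edges, running from the floor.

B is a simple wooden stool: a rectangular seat 312 mm (x) by 292 mm (y), 31 mm thick, top face at z = 414 mm, on four square legs, each 26×26 mm in cross-section. The legs rest on z = 0, each flush with a corner of the seat.

C is a rectangular door frame: two vertical jambs of 84×161 mm section, 2113 mm tall, with a clear opening 755 mm wide between their inner faces. A header 104 mm tall and 161 mm deep lies on top of the jambs and spans the full outside width.

Three stools sit around the table at the −y, +y, −x sides. The door frame is on top of the table.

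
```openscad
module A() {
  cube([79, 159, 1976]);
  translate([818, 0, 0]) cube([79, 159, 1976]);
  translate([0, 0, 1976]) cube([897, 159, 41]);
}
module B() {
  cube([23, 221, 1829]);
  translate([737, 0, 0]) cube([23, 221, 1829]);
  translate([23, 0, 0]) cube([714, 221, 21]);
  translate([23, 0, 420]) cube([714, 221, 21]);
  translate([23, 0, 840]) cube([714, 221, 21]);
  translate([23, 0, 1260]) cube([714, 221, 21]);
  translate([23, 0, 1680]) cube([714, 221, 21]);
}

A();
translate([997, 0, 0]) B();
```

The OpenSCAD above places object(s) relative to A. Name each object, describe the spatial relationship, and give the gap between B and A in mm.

The bookshelf's nearest face is 100 mm from the door frame's +x face.

A is a door frame. B is a bookshelf. The bookshelf is on the floor beside the door frame on its +x side. The gap between the bookshelf and the door frame is 100 mm.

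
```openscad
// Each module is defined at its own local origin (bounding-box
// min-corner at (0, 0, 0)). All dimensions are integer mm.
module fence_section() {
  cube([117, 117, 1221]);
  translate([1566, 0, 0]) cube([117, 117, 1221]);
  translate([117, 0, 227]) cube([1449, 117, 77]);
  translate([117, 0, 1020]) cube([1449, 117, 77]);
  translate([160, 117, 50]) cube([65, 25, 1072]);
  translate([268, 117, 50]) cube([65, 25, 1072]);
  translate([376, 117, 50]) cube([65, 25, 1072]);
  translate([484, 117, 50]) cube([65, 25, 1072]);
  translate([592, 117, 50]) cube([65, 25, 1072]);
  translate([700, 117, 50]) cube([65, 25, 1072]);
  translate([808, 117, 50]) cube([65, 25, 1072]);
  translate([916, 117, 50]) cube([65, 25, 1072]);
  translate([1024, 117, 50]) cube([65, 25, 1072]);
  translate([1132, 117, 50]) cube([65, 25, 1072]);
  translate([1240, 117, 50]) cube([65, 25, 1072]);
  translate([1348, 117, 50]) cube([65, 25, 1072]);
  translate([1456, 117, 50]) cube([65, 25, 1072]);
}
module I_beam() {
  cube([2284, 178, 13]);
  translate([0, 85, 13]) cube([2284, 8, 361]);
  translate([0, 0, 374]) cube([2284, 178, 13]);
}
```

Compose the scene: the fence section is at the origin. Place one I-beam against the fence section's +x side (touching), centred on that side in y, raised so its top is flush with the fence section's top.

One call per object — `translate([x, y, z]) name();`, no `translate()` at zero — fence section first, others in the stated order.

fence_section();
translate([1683, -18, 834]) I_beam();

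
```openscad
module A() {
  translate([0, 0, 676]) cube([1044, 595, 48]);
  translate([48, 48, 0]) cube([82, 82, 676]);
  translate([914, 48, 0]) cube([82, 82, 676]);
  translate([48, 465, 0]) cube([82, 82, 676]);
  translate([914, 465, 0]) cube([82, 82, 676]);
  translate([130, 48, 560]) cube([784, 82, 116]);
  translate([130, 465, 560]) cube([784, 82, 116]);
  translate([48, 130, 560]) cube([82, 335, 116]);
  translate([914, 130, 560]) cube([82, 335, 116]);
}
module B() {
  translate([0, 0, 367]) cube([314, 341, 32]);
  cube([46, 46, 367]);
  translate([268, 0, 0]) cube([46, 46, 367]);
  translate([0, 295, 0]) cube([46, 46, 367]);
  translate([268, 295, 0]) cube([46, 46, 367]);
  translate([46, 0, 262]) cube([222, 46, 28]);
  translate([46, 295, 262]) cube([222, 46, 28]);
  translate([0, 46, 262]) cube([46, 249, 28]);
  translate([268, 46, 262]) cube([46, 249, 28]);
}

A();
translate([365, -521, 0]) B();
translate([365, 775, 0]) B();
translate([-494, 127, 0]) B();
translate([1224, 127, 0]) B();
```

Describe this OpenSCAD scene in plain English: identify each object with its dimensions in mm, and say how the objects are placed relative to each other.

A is a rectangular dining table. The top is 1044×595×48 mm with its upper surface at z = 724 mm. It stands on four 82×82 mm square legs, each inset 48 mm from the nearest pair of top edges, running from the floor to the underside of the top. Four apron rails, 82 mm thick and 116 mm tall, run between adjacent legs with their top edges flush with the underside of the top and their outer faces flush with the legs' outer faces.

B is a simple wooden stool: a rectangular seat 314 mm (x) by 341 mm (y), 32 mm thick, top face at z = 399 mm, on four square legs, each 46×46 mm in cross-section. The legs rest on z = 0, each flush with a corner of the seat. Four stretchers, 46 mm wide and 28 mm tall, connect adjacent legs with their undersides at z = 262 mm, each running between the inner faces of the legs it joins and aligned with the legs' outer faces on the other axis.

Four stools sit around the table at the −y, +y, −x, +x sides.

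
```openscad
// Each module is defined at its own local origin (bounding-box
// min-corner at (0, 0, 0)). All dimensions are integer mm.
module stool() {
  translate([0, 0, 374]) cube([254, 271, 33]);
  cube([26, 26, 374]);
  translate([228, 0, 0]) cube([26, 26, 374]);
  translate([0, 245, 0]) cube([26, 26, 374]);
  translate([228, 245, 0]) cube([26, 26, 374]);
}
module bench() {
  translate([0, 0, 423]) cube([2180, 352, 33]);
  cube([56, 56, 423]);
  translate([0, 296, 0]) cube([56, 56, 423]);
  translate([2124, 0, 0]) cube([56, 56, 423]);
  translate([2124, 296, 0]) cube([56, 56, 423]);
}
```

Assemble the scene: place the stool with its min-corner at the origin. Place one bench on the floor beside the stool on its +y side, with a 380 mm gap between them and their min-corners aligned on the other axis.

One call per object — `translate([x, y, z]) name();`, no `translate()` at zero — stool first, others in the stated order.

stool();
translate([0, 651, 0]) bench();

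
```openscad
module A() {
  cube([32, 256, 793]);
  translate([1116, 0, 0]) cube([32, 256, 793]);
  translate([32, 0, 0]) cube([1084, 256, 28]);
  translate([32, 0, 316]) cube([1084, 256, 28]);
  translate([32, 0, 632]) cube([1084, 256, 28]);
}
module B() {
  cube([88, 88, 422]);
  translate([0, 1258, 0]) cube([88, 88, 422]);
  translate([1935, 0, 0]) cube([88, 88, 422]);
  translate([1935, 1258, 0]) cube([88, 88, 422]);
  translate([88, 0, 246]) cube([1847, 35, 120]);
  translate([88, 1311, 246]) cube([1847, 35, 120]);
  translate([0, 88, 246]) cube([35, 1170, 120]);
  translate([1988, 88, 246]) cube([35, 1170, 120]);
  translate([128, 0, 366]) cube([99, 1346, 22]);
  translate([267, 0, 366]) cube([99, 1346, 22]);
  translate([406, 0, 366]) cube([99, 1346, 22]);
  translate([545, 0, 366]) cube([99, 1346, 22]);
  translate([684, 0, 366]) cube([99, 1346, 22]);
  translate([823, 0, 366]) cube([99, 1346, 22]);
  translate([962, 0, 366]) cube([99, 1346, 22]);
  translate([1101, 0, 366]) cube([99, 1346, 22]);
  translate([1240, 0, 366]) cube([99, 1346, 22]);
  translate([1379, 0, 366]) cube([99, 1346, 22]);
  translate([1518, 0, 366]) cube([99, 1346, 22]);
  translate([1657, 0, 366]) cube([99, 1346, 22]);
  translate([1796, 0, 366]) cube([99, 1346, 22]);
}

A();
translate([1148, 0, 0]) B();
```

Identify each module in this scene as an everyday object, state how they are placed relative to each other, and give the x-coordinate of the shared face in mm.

A is a bookshelf. B is a bed frame. The bed frame is against the bookshelf's +x side, with their −y faces flush. The x-coordinate of the shared face is 1148 mm.

The bookshelf's +x face and the bed frame's −x face are both at x = 1148 mm.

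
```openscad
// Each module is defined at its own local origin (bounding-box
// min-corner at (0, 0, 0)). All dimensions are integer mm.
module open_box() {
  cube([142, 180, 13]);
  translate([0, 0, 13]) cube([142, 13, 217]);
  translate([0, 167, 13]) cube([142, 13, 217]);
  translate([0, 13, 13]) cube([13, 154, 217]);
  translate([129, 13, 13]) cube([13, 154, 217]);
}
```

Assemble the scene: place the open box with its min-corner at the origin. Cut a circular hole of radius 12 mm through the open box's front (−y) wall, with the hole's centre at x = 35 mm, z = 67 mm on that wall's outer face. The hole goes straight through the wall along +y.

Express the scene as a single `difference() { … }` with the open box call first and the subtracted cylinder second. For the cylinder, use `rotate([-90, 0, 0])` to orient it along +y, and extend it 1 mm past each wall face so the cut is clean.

difference() {
  open_box();
  translate([35, -1, 67]) rotate([-90, 0, 0]) cylinder(h = 15, r = 12);
}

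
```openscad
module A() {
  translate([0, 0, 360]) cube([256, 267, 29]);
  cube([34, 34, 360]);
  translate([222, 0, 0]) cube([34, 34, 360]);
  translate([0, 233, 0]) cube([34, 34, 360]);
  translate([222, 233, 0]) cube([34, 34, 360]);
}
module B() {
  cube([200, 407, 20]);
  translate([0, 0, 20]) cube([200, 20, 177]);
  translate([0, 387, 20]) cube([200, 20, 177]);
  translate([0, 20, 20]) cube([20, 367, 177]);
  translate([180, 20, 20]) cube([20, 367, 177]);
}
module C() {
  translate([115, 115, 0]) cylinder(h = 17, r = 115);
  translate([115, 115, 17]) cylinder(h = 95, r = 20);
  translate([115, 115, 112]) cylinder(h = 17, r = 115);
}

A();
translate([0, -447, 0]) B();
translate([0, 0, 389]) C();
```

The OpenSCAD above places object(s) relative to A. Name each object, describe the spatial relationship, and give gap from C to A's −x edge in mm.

The spool's min-x is at 0; the stool's min-x is 0; gap = 0 mm.

A is a stool. B is an open box. C is a spool. The open box is on the floor beside the stool on its −y side. The spool is on top of the stool. The gap from the spool to the stool's −x edge is 0 mm.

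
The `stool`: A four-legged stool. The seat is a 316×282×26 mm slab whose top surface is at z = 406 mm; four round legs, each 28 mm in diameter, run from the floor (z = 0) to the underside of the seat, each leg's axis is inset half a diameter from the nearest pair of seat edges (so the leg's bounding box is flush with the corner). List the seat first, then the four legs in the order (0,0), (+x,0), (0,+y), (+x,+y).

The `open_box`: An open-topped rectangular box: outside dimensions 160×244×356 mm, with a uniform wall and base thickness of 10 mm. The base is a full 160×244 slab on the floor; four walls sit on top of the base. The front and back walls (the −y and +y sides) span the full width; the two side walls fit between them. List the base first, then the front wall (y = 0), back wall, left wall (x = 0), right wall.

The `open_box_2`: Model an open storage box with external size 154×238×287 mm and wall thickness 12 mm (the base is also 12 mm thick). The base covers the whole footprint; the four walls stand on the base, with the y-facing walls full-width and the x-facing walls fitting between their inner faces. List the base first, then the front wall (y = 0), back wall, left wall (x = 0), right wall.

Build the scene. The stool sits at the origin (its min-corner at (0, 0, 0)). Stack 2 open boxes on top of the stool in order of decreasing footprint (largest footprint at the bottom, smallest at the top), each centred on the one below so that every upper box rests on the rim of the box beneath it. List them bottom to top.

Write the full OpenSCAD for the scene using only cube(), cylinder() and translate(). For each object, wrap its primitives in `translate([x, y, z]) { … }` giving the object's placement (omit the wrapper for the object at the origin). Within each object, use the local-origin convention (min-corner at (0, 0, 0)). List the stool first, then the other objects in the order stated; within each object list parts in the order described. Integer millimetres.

translate([0, 0, 380]) cube([316, 282, 26]);
translate([14, 14, 0]) cylinder(h = 380, r = 14);
translate([302, 14, 0]) cylinder(h = 380, r = 14);
translate([14, 268, 0]) cylinder(h = 380, r = 14);
translate([302, 268, 0]) cylinder(h = 380, r = 14);
translate([78, 19, 406]) {
  cube([160, 244, 10]);
  translate([0, 0, 10]) cube([160, 10, 346]);
  translate([0, 234, 10]) cube([160, 10, 346]);
  translate([0, 10, 10]) cube([10, 224, 346]);
  translate([150, 10, 10]) cube([10, 224, 346]);
}
translate([81, 22, 762]) {
  cube([154, 238, 12]);
  translate([0, 0, 12]) cube([154, 12, 275]);
  translate([0, 226, 12]) cube([154, 12, 275]);
  translate([0, 12, 12]) cube([12, 214, 275]);
  translate([142, 12, 12]) cube([12, 214, 275]);
}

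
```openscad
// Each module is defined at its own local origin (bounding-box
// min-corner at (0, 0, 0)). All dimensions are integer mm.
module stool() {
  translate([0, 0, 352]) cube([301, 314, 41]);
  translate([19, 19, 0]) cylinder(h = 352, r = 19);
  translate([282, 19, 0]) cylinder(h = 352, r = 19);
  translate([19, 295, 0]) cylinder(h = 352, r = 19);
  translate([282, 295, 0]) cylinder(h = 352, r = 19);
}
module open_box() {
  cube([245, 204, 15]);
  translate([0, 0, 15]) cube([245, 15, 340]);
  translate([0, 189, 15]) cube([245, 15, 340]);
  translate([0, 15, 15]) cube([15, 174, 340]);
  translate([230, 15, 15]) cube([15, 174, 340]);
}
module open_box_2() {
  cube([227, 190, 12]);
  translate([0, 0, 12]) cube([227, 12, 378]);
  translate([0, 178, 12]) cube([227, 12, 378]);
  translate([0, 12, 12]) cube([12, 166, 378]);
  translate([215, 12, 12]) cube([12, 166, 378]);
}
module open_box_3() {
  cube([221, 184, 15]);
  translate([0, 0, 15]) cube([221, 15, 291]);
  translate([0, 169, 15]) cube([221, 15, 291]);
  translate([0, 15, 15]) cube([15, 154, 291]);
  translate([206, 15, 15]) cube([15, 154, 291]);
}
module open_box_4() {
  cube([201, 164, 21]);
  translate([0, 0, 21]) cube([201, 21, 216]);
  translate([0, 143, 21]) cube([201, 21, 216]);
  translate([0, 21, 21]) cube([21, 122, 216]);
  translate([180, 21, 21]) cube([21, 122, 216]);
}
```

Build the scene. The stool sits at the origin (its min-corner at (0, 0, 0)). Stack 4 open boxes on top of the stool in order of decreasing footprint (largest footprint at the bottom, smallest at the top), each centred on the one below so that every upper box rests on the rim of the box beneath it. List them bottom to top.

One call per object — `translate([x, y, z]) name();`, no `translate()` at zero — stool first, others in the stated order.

stool();
translate([28, 55, 393]) open_box();
translate([37, 62, 748]) open_box_2();
translate([40, 65, 1138]) open_box_3();
translate([50, 75, 1444]) open_box_4();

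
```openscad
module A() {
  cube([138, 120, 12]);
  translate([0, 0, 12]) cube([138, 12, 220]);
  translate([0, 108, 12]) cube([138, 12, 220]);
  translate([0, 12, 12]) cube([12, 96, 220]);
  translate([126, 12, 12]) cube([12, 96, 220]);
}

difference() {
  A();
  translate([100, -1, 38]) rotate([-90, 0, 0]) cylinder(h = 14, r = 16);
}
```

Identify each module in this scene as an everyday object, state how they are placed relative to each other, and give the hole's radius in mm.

A is an open box. The open box has a circular hole through its front wall. The hole's radius is 16 mm.

The subtracted cylinder has r = 16 mm.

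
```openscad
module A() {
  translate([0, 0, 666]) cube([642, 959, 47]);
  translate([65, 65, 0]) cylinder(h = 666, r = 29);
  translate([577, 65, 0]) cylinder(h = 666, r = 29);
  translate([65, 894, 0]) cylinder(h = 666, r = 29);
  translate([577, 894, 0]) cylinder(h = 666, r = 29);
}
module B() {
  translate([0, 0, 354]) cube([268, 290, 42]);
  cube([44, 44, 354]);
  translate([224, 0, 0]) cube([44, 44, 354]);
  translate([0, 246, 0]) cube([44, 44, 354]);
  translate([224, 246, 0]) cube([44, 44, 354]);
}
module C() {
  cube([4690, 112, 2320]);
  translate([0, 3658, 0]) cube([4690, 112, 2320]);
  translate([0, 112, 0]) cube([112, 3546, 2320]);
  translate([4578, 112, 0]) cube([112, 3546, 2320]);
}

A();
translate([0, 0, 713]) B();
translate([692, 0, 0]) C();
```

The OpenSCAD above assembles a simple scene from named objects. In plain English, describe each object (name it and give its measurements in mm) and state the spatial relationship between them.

A is a table with a 642×959 mm rectangular top, 47 mm thick, top surface at z = 713 mm, supported by four round legs of 58 mm diameter, each leg's bounding box inset 36 mm from the nearest pair of top edges, running from the floor.

B is a four-legged stool. The seat is a 268×290×42 mm slab whose top surface is at z = 396 mm; four square legs, each 44×44 mm in cross-section, run from the floor (z = 0) to the underside of the seat, each flush with a corner of the seat.

C is the wall frame of a small rectangular building: four walls, each 2320 mm tall and 112 mm thick, enclosing a footprint 4690 mm (x) by 3770 mm (y) outside-to-outside, with no floor or roof. The front and back walls (the −y and +y sides) span the full width; the two side walls fit between them.

The stool is on top of the table. The house frame is on the floor beside the table on its +x side.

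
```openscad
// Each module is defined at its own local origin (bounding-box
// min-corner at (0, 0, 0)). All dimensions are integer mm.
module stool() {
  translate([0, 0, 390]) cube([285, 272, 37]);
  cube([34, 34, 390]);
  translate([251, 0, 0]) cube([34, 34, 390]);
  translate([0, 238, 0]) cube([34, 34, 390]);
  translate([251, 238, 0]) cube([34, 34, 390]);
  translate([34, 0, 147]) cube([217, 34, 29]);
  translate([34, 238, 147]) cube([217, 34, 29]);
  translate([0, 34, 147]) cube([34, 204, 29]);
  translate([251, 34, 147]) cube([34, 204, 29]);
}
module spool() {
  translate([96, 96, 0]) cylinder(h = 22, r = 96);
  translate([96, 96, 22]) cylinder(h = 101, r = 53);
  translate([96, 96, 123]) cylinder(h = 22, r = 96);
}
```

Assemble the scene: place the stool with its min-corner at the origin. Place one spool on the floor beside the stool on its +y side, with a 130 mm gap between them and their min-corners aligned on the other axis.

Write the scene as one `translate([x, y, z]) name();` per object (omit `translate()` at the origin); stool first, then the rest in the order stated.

stool();
translate([0, 402, 0]) spool();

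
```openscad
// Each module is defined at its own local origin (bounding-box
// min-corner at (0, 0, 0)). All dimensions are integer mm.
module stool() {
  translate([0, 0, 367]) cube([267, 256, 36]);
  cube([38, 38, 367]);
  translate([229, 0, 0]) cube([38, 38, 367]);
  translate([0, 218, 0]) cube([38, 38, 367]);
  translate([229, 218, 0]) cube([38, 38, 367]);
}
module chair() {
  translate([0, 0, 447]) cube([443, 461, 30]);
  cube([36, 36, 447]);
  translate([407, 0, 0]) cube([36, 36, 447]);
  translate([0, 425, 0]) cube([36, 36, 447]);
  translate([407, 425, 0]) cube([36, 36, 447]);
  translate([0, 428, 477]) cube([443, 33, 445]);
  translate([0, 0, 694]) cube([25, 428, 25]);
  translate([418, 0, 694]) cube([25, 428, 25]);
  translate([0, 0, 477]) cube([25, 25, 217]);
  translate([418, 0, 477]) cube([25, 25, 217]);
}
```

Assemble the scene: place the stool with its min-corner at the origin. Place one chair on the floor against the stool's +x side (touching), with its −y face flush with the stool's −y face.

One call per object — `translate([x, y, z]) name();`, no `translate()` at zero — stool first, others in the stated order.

stool();
translate([267, 0, 0]) chair();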